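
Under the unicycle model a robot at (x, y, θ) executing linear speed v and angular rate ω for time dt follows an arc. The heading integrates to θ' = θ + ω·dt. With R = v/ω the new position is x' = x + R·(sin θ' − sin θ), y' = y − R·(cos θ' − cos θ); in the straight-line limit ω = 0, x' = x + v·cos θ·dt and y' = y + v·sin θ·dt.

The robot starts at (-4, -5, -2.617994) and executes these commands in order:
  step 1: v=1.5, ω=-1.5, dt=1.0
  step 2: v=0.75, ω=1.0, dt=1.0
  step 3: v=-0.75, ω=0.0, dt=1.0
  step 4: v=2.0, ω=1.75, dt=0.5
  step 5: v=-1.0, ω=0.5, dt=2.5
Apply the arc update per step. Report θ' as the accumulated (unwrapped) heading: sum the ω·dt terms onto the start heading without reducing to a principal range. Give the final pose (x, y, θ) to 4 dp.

step 1: θ'=-4.1180 (R=-1.0000) → pose (-5.3285, -4.6940, -4.1180)
step 2: θ'=-3.1180 (R=0.7500) → pose (-5.9676, -4.3642, -3.1180)
step 3: θ'=-3.1180 (straight) → pose (-5.2178, -4.3465, -3.1180)
step 4: θ'=-2.2430 (R=1.1429) → pose (-6.0850, -4.7774, -2.2430)
step 5: θ'=-0.9930 (R=-2.0000) → pose (-5.9746, -2.4396, -0.9930)

(-5.9746, -2.4396, -0.9930)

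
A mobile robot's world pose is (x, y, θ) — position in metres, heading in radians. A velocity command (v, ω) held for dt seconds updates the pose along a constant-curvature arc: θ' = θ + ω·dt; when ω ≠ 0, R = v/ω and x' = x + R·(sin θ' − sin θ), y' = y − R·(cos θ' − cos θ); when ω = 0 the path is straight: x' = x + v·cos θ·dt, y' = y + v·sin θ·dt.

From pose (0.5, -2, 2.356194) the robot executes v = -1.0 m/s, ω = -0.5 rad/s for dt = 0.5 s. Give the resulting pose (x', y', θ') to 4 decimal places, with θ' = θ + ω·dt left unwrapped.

θ' = 2.3562 + -0.5·0.5 = 2.1062
R = v/ω = -1.0/-0.5 = 2.0000
x' = 0.5 + 2.0000·(sin 2.1062 − sin 2.3562) = 0.8059
y' = -2 − 2.0000·(cos 2.1062 − cos 2.3562) = -2.3938

(0.8059, -2.3938, 2.1062)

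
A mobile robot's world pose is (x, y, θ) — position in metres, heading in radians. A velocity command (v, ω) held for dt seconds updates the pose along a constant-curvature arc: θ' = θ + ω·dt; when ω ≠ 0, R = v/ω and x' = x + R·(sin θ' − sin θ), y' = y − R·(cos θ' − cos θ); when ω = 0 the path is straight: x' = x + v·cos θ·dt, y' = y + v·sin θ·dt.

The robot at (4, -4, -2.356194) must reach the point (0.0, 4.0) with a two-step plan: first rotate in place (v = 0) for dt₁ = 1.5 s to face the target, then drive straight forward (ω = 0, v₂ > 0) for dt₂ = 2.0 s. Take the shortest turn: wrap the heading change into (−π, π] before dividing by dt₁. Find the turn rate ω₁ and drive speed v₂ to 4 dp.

heading to target = atan2(4−-4, 0−4) = 2.0344
Δθ = wrap(2.0344 − -2.3562) = -1.8925; ω₁ = Δθ/dt₁ = -1.2617
distance = √((0−4)² + (4−-4)²) = 8.9443; v₂ = distance/dt₂ = 4.4721

ω₁ = -1.2617, v₂ = 4.4721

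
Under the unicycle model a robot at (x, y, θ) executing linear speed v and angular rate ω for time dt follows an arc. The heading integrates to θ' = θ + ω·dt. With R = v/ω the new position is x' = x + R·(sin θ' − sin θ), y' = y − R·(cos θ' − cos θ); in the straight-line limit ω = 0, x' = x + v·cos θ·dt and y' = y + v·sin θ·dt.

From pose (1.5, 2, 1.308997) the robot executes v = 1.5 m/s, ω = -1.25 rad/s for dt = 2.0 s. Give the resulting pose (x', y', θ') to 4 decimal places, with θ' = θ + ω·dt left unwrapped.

θ' = 1.3090 + -1.25·2.0 = -1.1910
R = v/ω = 1.5/-1.25 = -1.2000
x' = 1.5 + -1.2000·(sin -1.1910 − sin 1.3090) = 3.7736
y' = 2 − -1.2000·(cos -1.1910 − cos 1.3090) = 2.1343

(3.7736, 2.1343, -1.1910)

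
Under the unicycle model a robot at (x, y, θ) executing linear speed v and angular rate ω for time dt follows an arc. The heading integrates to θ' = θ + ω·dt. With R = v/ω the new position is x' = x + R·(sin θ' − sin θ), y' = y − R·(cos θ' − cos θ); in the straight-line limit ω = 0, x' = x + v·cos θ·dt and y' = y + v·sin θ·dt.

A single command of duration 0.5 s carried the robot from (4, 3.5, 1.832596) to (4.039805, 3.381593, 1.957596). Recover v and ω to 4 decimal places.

Δθ = 1.957596 − 1.832596 = 0.125000
ω = Δθ/dt = 0.125000/0.5 = 0.2500
R = −Δy/(cos θ' − cos θ) = -1.0000
v = R·ω = -1.0000·0.2500 = -0.2500

v = -0.2500, ω = 0.2500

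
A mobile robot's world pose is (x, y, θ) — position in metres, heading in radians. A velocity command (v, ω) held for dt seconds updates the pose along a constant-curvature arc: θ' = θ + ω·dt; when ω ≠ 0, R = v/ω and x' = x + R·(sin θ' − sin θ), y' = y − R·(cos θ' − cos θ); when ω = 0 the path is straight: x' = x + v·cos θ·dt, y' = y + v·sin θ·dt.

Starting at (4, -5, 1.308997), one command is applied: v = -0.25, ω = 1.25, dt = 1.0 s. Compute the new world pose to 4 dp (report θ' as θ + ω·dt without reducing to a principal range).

(4.0831, -5.2188, 2.5590)

θ' = 1.3090 + 1.25·1.0 = 2.5590
R = v/ω = -0.25/1.25 = -0.2000
x' = 4 + -0.2000·(sin 2.5590 − sin 1.3090) = 4.0831
y' = -5 − -0.2000·(cos 2.5590 − cos 1.3090) = -5.2188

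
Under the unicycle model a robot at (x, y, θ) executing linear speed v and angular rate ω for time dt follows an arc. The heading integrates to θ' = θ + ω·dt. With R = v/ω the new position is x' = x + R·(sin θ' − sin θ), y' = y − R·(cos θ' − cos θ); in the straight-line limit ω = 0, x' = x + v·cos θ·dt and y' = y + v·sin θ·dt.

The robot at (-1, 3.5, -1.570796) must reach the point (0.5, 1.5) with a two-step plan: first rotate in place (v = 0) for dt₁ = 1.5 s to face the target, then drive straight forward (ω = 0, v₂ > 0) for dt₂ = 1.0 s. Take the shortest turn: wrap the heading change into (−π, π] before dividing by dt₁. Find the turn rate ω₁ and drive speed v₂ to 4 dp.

ω₁ = 0.4290, v₂ = 2.5000

heading to target = atan2(1.5−3.5, 0.5−-1) = -0.9273
Δθ = wrap(-0.9273 − -1.5708) = 0.6435; ω₁ = Δθ/dt₁ = 0.4290
distance = √((0.5−-1)² + (1.5−3.5)²) = 2.5000; v₂ = distance/dt₂ = 2.5000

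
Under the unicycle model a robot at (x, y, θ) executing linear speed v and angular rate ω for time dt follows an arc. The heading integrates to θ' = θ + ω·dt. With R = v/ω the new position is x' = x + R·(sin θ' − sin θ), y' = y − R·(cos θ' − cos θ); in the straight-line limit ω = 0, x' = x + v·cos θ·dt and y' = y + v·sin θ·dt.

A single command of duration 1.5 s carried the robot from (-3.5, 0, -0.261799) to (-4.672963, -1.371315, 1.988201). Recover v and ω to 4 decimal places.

v = -1.5000, ω = 1.5000

Δθ = 1.988201 − -0.261799 = 2.250000
ω = Δθ/dt = 2.250000/1.5 = 1.5000
R = −Δy/(cos θ' − cos θ) = -1.0000
v = R·ω = -1.0000·1.5000 = -1.5000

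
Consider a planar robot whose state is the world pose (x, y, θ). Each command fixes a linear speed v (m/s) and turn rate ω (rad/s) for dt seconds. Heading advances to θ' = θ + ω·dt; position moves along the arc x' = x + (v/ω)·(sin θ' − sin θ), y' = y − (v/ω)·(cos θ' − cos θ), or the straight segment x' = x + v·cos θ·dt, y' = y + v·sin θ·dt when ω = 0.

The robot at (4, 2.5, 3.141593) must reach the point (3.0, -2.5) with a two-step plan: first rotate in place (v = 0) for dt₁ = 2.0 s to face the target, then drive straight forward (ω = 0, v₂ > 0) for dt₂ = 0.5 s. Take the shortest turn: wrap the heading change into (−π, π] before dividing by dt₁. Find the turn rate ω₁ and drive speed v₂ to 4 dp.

heading to target = atan2(-2.5−2.5, 3−4) = -1.7682
Δθ = wrap(-1.7682 − 3.1416) = 1.3734; ω₁ = Δθ/dt₁ = 0.6867
distance = √((3−4)² + (-2.5−2.5)²) = 5.0990; v₂ = distance/dt₂ = 10.1980

ω₁ = 0.6867, v₂ = 10.1980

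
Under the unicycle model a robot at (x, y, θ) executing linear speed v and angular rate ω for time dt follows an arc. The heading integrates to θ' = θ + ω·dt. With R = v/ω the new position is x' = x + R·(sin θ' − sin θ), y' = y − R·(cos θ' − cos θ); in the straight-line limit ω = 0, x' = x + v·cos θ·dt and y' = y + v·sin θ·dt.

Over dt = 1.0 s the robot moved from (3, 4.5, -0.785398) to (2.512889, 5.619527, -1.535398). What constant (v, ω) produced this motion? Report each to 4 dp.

Δθ = -1.535398 − -0.785398 = -0.750000
ω = Δθ/dt = -0.750000/1.0 = -0.7500
R = −Δy/(cos θ' − cos θ) = 1.6667
v = R·ω = 1.6667·-0.7500 = -1.2500

v = -1.2500, ω = -0.7500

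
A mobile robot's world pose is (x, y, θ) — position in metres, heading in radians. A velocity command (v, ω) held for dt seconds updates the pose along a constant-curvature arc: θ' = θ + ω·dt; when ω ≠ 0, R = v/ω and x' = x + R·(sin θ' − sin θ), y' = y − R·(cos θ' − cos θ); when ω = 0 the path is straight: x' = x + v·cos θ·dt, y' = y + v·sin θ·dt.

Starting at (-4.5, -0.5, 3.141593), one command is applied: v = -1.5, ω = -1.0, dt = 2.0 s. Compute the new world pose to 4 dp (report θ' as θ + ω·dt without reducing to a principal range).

(-3.1361, -2.6242, 1.1416)

θ' = 3.1416 + -1.0·2.0 = 1.1416
R = v/ω = -1.5/-1.0 = 1.5000
x' = -4.5 + 1.5000·(sin 1.1416 − sin 3.1416) = -3.1361
y' = -0.5 − 1.5000·(cos 1.1416 − cos 3.1416) = -2.6242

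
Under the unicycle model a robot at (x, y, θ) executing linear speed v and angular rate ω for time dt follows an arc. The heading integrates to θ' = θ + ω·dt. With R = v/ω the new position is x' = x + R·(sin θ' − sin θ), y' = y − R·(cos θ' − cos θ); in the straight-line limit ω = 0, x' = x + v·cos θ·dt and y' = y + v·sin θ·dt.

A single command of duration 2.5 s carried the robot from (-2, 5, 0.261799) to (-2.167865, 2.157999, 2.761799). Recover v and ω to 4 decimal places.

Δθ = 2.761799 − 0.261799 = 2.500000
ω = Δθ/dt = 2.500000/2.5 = 1.0000
R = −Δy/(cos θ' − cos θ) = -1.5000
v = R·ω = -1.5000·1.0000 = -1.5000

v = -1.5000, ω = 1.0000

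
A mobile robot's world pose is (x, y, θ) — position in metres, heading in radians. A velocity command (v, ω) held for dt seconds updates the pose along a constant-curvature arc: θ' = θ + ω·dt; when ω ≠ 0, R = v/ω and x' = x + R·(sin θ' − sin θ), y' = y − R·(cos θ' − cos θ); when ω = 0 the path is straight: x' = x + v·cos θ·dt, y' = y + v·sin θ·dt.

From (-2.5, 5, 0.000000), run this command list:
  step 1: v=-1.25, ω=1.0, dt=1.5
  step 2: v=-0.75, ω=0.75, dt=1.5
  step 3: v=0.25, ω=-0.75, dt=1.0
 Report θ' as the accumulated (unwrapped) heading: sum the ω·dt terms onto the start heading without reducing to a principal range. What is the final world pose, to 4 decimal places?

step 1: θ'=1.5000 (R=-1.2500) → pose (-3.7469, 3.8384, 1.5000)
step 2: θ'=2.6250 (R=-1.0000) → pose (-3.2433, 2.8982, 2.6250)
step 3: θ'=1.8750 (R=-0.3333) → pose (-3.3967, 3.0882, 1.8750)

(-3.3967, 3.0882, 1.8750)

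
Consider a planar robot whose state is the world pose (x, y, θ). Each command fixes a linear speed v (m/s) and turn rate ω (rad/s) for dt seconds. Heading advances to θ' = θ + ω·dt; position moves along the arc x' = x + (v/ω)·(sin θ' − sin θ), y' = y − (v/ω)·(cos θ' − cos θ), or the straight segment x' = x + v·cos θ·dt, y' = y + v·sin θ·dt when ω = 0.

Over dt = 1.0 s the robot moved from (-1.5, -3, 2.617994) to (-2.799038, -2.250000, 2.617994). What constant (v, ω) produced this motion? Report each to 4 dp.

Δθ = 2.617994 − 2.617994 = 0.000000
ω = Δθ/dt = 0.000000/1.0 = 0.0000
ω = 0 → v = (Δx·cos θ + Δy·sin θ)/dt = 1.5000

v = 1.5000, ω = 0.0000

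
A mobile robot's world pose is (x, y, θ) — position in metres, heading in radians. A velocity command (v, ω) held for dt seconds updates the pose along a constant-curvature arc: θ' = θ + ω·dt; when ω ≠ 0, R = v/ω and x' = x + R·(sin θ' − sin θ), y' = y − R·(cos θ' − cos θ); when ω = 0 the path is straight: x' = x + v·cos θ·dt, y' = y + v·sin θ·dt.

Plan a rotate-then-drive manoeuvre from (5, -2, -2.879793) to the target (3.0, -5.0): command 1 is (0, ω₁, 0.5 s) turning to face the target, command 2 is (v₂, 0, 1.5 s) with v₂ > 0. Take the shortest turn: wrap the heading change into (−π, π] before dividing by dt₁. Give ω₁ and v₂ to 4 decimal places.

heading to target = atan2(-5−-2, 3−5) = -2.1588
Δθ = wrap(-2.1588 − -2.8798) = 0.7210; ω₁ = Δθ/dt₁ = 1.4420
distance = √((3−5)² + (-5−-2)²) = 3.6056; v₂ = distance/dt₂ = 2.4037

ω₁ = 1.4420, v₂ = 2.4037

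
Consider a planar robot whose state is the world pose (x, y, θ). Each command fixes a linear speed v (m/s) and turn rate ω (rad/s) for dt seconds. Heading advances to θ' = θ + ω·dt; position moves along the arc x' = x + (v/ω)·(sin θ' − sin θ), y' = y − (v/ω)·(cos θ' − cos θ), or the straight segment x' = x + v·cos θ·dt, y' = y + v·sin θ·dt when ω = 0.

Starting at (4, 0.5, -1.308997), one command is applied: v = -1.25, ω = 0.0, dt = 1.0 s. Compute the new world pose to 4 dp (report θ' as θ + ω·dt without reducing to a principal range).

(3.6765, 1.7074, -1.3090)

θ' = -1.3090 + 0.0·1.0 = -1.3090
ω = 0 → straight: x' = 4 + -1.25·cos(-1.3090)·1.0 = 3.6765
y' = 0.5 + -1.25·sin(-1.3090)·1.0 = 1.7074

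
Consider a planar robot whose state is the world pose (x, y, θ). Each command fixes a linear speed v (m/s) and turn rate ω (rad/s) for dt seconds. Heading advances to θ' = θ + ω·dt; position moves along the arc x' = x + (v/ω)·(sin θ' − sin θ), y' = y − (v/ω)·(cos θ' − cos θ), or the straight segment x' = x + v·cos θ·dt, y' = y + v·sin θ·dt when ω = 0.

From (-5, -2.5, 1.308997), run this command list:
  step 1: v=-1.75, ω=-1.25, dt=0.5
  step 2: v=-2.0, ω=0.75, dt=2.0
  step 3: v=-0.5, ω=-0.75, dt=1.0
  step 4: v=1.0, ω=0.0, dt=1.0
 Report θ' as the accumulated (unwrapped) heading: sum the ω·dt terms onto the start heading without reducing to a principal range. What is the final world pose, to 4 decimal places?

(-5.7118, -6.3081, 1.4340)

step 1: θ'=0.6840 (R=1.4000) → pose (-5.4676, -3.2227, 0.6840)
step 2: θ'=2.1840 (R=-2.6667) → pose (-5.9634, -6.8242, 2.1840)
step 3: θ'=1.4340 (R=0.6667) → pose (-5.8482, -7.2987, 1.4340)
step 4: θ'=1.4340 (straight) → pose (-5.7118, -6.3081, 1.4340)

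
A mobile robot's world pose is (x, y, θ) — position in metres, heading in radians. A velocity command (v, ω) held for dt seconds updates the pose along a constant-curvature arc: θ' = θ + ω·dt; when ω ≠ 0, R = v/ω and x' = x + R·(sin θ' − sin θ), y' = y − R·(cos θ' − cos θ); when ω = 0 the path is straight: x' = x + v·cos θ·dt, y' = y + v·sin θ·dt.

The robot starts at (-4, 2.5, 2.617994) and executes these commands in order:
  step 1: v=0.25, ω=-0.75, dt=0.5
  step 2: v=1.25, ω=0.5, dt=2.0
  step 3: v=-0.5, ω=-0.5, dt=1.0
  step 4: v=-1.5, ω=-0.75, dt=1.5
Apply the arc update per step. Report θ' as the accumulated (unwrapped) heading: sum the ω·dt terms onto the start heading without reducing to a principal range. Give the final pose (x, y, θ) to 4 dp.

step 1: θ'=2.2430 (R=-0.3333) → pose (-4.0942, 2.5811, 2.2430)
step 2: θ'=3.2430 (R=2.5000) → pose (-6.3034, 3.5115, 3.2430)
step 3: θ'=2.7430 (R=1.0000) → pose (-5.8140, 3.4382, 2.7430)
step 4: θ'=1.6180 (R=2.0000) → pose (-4.5925, 1.6894, 1.6180)

(-4.5925, 1.6894, 1.6180)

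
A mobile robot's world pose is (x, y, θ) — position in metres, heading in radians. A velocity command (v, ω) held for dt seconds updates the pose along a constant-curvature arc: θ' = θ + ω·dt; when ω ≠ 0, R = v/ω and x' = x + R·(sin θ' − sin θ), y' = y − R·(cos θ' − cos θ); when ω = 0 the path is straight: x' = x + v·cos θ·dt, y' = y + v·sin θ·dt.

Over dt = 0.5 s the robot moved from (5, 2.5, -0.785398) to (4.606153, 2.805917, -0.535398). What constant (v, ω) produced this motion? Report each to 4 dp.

v = -1.0000, ω = 0.5000

Δθ = -0.535398 − -0.785398 = 0.250000
ω = Δθ/dt = 0.250000/0.5 = 0.5000
R = Δx/(sin θ' − sin θ) = -2.0000
v = R·ω = -2.0000·0.5000 = -1.0000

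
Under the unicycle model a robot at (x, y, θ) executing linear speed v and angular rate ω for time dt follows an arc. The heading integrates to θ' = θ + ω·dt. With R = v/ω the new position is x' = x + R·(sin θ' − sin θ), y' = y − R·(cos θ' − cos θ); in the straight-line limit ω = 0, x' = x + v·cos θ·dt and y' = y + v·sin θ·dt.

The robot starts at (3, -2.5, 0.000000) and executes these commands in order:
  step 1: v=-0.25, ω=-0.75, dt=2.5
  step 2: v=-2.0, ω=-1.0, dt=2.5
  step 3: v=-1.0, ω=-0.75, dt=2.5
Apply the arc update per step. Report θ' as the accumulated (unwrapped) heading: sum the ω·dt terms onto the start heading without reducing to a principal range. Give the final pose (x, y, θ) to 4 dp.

step 1: θ'=-1.8750 (R=0.3333) → pose (2.6820, -2.0668, -1.8750)
step 2: θ'=-4.3750 (R=2.0000) → pose (6.4774, -2.0038, -4.3750)
step 3: θ'=-6.2500 (R=1.3333) → pose (5.2635, -3.7778, -6.2500)

(5.2635, -3.7778, -6.2500)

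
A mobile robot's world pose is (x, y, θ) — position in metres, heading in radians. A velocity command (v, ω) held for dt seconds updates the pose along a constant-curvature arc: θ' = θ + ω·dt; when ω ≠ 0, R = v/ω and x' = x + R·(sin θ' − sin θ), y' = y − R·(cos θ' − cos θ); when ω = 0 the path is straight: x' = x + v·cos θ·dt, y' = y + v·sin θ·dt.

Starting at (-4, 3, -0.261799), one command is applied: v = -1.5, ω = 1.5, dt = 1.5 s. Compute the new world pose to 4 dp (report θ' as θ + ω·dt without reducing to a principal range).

θ' = -0.2618 + 1.5·1.5 = 1.9882
R = v/ω = -1.5/1.5 = -1.0000
x' = -4 + -1.0000·(sin 1.9882 − sin -0.2618) = -5.1730
y' = 3 − -1.0000·(cos 1.9882 − cos -0.2618) = 1.6287

(-5.1730, 1.6287, 1.9882)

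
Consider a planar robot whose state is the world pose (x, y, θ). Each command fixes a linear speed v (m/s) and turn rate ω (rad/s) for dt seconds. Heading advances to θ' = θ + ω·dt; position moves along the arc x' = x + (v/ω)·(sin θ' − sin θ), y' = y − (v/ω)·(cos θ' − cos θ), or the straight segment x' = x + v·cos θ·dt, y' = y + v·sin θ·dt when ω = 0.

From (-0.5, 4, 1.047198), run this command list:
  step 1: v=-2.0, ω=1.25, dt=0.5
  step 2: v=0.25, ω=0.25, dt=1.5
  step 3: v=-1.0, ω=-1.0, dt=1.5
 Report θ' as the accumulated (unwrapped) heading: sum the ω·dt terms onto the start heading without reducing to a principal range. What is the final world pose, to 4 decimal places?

step 1: θ'=1.6722 (R=-1.6000) → pose (-0.7061, 3.0380, 1.6722)
step 2: θ'=2.0472 (R=1.0000) → pose (-0.8124, 3.3954, 2.0472)
step 3: θ'=0.5472 (R=1.0000) → pose (-1.1807, 2.0828, 0.5472)

(-1.1807, 2.0828, 0.5472)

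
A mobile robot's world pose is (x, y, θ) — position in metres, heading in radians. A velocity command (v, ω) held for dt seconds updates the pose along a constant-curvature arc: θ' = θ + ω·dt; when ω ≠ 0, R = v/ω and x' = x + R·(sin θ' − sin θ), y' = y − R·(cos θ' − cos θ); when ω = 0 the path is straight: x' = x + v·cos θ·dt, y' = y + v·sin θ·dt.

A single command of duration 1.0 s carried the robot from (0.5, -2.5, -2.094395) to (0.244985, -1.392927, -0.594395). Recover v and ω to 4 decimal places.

Δθ = -0.594395 − -2.094395 = 1.500000
ω = Δθ/dt = 1.500000/1.0 = 1.5000
R = −Δy/(cos θ' − cos θ) = -0.8333
v = R·ω = -0.8333·1.5000 = -1.2500

v = -1.2500, ω = 1.5000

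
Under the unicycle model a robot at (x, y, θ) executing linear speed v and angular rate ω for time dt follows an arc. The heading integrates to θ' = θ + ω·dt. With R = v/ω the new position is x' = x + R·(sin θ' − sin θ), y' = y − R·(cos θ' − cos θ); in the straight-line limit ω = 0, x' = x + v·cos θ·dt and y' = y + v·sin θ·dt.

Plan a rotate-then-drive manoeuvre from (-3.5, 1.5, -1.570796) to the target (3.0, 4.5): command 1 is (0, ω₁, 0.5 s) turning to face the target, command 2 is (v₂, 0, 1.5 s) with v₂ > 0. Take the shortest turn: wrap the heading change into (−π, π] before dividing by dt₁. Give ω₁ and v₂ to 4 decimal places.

ω₁ = 4.0064, v₂ = 4.7726

heading to target = atan2(4.5−1.5, 3−-3.5) = 0.4324
Δθ = wrap(0.4324 − -1.5708) = 2.0032; ω₁ = Δθ/dt₁ = 4.0064
distance = √((3−-3.5)² + (4.5−1.5)²) = 7.1589; v₂ = distance/dt₂ = 4.7726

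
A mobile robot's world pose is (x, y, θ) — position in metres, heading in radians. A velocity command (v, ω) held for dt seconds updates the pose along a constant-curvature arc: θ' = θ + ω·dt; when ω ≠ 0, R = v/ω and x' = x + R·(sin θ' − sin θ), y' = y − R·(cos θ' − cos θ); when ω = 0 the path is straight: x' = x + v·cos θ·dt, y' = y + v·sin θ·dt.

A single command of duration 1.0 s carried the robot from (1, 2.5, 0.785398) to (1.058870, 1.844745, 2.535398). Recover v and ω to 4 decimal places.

v = -0.7500, ω = 1.7500

Δθ = 2.535398 − 0.785398 = 1.750000
ω = Δθ/dt = 1.750000/1.0 = 1.7500
R = −Δy/(cos θ' − cos θ) = -0.4286
v = R·ω = -0.4286·1.7500 = -0.7500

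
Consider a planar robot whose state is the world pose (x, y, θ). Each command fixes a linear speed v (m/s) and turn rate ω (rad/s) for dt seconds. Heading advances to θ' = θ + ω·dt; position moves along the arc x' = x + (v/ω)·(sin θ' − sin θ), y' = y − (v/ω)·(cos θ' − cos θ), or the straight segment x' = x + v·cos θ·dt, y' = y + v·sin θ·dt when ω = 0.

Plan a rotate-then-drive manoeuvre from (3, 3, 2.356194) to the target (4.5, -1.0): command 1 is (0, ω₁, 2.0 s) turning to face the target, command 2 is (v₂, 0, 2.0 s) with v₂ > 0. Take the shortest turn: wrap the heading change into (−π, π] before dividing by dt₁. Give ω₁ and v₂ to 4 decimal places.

heading to target = atan2(-1−3, 4.5−3) = -1.2120
Δθ = wrap(-1.2120 − 2.3562) = 2.7150; ω₁ = Δθ/dt₁ = 1.3575
distance = √((4.5−3)² + (-1−3)²) = 4.2720; v₂ = distance/dt₂ = 2.1360

ω₁ = 1.3575, v₂ = 2.1360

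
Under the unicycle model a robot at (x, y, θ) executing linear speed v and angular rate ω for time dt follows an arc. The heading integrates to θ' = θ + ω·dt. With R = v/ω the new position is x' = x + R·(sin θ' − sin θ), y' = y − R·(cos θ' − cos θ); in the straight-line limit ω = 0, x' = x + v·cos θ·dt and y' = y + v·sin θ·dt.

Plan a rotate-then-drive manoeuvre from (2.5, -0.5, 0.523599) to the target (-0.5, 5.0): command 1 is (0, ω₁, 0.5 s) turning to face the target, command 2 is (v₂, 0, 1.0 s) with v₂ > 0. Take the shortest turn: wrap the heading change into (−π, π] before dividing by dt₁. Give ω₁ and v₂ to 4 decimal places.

heading to target = atan2(5−-0.5, -0.5−2.5) = 2.0701
Δθ = wrap(2.0701 − 0.5236) = 1.5465; ω₁ = Δθ/dt₁ = 3.0931
distance = √((-0.5−2.5)² + (5−-0.5)²) = 6.2650; v₂ = distance/dt₂ = 6.2650

ω₁ = 3.0931, v₂ = 6.2650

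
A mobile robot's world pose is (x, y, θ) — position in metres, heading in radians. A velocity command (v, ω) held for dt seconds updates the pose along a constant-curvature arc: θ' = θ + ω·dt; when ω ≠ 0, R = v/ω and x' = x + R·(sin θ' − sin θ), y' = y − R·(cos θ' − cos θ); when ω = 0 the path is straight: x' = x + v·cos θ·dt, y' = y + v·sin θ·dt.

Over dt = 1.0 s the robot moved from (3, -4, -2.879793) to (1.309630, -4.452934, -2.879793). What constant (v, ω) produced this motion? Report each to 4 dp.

Δθ = -2.879793 − -2.879793 = 0.000000
ω = Δθ/dt = 0.000000/1.0 = 0.0000
ω = 0 → v = (Δx·cos θ + Δy·sin θ)/dt = 1.7500

v = 1.7500, ω = 0.0000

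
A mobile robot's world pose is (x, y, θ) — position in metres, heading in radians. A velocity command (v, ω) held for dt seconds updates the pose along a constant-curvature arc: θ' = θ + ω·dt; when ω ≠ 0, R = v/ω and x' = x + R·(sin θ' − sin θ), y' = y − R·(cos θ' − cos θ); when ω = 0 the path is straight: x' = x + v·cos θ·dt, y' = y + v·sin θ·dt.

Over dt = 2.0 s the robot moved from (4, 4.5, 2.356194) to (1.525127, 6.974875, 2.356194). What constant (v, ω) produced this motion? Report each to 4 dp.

Δθ = 2.356194 − 2.356194 = 0.000000
ω = Δθ/dt = 0.000000/2.0 = 0.0000
ω = 0 → v = (Δx·cos θ + Δy·sin θ)/dt = 1.7500

v = 1.7500, ω = 0.0000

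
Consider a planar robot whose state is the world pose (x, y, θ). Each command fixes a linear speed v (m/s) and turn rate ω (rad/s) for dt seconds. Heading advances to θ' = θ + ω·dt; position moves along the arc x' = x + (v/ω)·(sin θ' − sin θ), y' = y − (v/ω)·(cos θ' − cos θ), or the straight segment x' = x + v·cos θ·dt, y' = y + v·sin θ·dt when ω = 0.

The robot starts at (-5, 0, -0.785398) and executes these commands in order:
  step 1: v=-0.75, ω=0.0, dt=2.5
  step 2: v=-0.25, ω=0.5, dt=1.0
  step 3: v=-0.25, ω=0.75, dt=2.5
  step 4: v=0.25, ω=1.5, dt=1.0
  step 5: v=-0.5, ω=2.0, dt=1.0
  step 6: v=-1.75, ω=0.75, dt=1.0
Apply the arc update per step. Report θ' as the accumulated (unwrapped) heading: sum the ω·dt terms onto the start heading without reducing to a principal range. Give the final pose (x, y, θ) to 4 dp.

step 1: θ'=-0.7854 (straight) → pose (-6.3258, 1.3258, -0.7854)
step 2: θ'=-0.2854 (R=-0.5000) → pose (-6.5386, 1.4520, -0.2854)
step 3: θ'=1.5896 (R=-0.3333) → pose (-6.9657, 1.1259, 1.5896)
step 4: θ'=3.0896 (R=0.1667) → pose (-7.1237, 1.2892, 3.0896)
step 5: θ'=5.0896 (R=-0.2500) → pose (-6.8783, 1.6310, 5.0896)
step 6: θ'=5.8396 (R=-2.3333) → pose (-8.0462, 2.8791, 5.8396)

(-8.0462, 2.8791, 5.8396)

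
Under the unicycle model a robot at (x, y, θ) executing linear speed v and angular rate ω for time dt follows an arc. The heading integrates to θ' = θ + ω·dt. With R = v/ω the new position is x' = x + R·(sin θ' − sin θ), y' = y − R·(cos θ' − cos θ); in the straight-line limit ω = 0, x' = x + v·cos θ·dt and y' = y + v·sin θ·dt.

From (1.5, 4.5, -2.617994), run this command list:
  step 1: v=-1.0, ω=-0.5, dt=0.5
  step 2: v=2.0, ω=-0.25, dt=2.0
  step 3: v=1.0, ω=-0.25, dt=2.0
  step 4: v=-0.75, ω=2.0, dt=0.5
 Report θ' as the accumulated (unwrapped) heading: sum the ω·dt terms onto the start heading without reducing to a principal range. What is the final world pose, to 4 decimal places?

(-3.4062, 5.4271, -2.8680)

step 1: θ'=-2.8680 (R=2.0000) → pose (1.9596, 4.6936, -2.8680)
step 2: θ'=-3.3680 (R=-8.0000) → pose (-1.9978, 4.6002, -3.3680)
step 3: θ'=-3.8680 (R=-4.0000) → pose (-3.7566, 5.5078, -3.8680)
step 4: θ'=-2.8680 (R=-0.3750) → pose (-3.4062, 5.4271, -2.8680)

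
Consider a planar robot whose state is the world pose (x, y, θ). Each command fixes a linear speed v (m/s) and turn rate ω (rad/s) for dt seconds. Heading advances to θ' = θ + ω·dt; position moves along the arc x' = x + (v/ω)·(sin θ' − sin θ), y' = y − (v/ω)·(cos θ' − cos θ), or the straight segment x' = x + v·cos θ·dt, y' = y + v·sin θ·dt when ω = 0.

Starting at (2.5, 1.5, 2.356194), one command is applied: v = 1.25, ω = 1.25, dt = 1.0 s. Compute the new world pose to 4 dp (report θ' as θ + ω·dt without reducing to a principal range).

θ' = 2.3562 + 1.25·1.0 = 3.6062
R = v/ω = 1.25/1.25 = 1.0000
x' = 2.5 + 1.0000·(sin 3.6062 − sin 2.3562) = 1.3448
y' = 1.5 − 1.0000·(cos 3.6062 − cos 2.3562) = 1.6869

(1.3448, 1.6869, 3.6062)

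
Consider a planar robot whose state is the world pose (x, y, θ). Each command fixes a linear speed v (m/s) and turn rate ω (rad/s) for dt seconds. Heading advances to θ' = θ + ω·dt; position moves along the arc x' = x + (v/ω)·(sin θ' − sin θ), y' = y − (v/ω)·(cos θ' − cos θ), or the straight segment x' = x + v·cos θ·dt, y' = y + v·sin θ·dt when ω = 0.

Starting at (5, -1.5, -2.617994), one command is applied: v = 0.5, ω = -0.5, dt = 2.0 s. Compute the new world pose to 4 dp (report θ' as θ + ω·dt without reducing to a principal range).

(4.0414, -1.5226, -3.6180)

θ' = -2.6180 + -0.5·2.0 = -3.6180
R = v/ω = 0.5/-0.5 = -1.0000
x' = 5 + -1.0000·(sin -3.6180 − sin -2.6180) = 4.0414
y' = -1.5 − -1.0000·(cos -3.6180 − cos -2.6180) = -1.5226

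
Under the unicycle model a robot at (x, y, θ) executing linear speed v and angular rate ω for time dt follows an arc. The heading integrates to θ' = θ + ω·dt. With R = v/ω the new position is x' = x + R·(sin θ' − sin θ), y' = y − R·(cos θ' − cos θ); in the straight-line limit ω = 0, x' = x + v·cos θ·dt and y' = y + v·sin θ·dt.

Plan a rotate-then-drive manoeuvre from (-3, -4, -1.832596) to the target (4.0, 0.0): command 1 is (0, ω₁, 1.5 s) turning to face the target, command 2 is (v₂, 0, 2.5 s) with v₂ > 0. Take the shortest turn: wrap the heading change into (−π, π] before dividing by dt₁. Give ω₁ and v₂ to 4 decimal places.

ω₁ = 1.5678, v₂ = 3.2249

heading to target = atan2(0−-4, 4−-3) = 0.5191
Δθ = wrap(0.5191 − -1.8326) = 2.3517; ω₁ = Δθ/dt₁ = 1.5678
distance = √((4−-3)² + (0−-4)²) = 8.0623; v₂ = distance/dt₂ = 3.2249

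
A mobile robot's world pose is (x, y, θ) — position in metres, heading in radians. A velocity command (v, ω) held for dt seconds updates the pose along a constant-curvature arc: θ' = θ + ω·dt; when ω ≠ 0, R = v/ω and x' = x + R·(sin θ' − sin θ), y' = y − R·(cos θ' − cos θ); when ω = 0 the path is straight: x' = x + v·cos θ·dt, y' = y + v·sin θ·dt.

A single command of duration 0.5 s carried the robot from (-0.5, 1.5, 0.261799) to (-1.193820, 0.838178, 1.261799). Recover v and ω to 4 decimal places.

v = -2.0000, ω = 2.0000

Δθ = 1.261799 − 0.261799 = 1.000000
ω = Δθ/dt = 1.000000/0.5 = 2.0000
R = Δx/(sin θ' − sin θ) = -1.0000
v = R·ω = -1.0000·2.0000 = -2.0000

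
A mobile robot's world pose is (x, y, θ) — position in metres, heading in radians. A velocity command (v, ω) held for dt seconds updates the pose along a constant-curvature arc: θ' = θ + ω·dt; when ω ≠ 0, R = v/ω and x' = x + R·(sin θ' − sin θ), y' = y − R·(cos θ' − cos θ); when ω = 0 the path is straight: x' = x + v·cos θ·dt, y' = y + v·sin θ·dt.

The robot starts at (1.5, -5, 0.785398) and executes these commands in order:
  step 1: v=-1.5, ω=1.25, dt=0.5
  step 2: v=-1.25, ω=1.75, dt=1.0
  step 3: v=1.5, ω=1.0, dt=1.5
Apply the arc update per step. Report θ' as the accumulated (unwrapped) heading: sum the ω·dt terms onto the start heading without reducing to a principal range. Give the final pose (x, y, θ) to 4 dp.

(0.4127, -7.9069, 4.6604)

step 1: θ'=1.4104 (R=-1.2000) → pose (1.1639, -5.6569, 1.4104)
step 2: θ'=3.1604 (R=-0.7143) → pose (1.8825, -6.4851, 3.1604)
step 3: θ'=4.6604 (R=1.5000) → pose (0.4127, -7.9069, 4.6604)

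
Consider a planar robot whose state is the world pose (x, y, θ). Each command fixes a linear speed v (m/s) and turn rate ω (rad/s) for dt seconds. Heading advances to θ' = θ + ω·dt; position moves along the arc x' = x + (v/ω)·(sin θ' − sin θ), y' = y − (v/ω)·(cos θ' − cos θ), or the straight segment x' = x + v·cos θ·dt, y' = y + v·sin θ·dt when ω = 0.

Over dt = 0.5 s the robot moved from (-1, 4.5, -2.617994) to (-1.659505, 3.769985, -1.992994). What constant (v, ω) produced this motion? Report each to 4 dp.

v = 2.0000, ω = 1.2500

Δθ = -1.992994 − -2.617994 = 0.625000
ω = Δθ/dt = 0.625000/0.5 = 1.2500
R = −Δy/(cos θ' − cos θ) = 1.6000
v = R·ω = 1.6000·1.2500 = 2.0000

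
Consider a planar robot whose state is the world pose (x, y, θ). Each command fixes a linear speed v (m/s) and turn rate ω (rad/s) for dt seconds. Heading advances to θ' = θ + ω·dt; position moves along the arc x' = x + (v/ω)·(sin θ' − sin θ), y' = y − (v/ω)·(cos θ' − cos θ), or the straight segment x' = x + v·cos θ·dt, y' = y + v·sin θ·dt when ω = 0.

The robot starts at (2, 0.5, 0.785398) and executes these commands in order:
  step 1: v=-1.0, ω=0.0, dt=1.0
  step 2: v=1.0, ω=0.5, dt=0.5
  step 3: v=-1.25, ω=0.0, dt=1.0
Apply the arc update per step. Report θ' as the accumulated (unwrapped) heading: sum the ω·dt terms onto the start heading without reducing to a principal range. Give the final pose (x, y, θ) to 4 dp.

(0.9611, -0.8883, 1.0354)

step 1: θ'=0.7854 (straight) → pose (1.2929, -0.2071, 0.7854)
step 2: θ'=1.0354 (R=2.0000) → pose (1.5988, 0.1867, 1.0354)
step 3: θ'=1.0354 (straight) → pose (0.9611, -0.8883, 1.0354)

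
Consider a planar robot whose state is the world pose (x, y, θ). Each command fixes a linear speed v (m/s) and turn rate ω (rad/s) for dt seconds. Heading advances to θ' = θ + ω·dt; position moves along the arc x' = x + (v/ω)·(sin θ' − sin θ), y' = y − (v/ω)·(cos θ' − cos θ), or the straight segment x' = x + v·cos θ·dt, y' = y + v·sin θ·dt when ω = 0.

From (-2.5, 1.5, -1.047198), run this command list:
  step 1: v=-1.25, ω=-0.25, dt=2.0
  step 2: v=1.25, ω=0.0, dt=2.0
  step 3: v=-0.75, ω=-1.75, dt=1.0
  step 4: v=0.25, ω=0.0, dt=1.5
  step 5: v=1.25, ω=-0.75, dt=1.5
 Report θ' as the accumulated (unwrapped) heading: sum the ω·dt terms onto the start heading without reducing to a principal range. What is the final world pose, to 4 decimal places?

step 1: θ'=-1.5472 (R=5.0000) → pose (-3.1685, 3.8820, -1.5472)
step 2: θ'=-1.5472 (straight) → pose (-3.1095, 1.3827, -1.5472)
step 3: θ'=-3.2972 (R=0.4286) → pose (-2.6146, 1.8162, -3.2972)
step 4: θ'=-3.2972 (straight) → pose (-2.9851, 1.8743, -3.2972)
step 5: θ'=-4.4222 (R=-1.6667) → pose (-4.3238, 3.0440, -4.4222)

(-4.3238, 3.0440, -4.4222)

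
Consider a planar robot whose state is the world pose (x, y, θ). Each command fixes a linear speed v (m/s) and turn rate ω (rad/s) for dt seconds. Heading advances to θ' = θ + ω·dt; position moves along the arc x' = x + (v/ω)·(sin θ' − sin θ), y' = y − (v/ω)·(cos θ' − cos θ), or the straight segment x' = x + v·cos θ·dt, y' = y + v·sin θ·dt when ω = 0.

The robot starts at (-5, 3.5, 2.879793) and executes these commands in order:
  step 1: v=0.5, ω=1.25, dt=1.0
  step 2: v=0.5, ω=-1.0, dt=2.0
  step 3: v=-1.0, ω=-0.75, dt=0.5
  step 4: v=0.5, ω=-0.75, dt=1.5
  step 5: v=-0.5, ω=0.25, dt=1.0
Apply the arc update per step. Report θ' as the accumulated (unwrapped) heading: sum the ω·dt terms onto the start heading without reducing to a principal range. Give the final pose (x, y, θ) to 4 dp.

step 1: θ'=4.1298 (R=0.4000) → pose (-5.4375, 3.3337, 4.1298)
step 2: θ'=2.1298 (R=-0.5000) → pose (-6.2790, 3.3436, 2.1298)
step 3: θ'=1.7548 (R=1.3333) → pose (-6.0985, 2.8805, 1.7548)
step 4: θ'=0.6298 (R=-0.6667) → pose (-5.8357, 3.5412, 0.6298)
step 5: θ'=0.8798 (R=-2.0000) → pose (-6.1990, 3.1995, 0.8798)

(-6.1990, 3.1995, 0.8798)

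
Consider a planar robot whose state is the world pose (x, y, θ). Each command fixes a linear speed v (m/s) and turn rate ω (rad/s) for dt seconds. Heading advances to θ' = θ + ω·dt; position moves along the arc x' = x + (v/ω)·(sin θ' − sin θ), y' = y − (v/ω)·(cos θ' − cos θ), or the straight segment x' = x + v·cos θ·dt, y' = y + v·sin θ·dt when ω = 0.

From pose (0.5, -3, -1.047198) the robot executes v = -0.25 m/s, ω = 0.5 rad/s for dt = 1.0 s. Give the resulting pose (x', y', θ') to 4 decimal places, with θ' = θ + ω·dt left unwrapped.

θ' = -1.0472 + 0.5·1.0 = -0.5472
R = v/ω = -0.25/0.5 = -0.5000
x' = 0.5 + -0.5000·(sin -0.5472 − sin -1.0472) = 0.3271
y' = -3 − -0.5000·(cos -0.5472 − cos -1.0472) = -2.8230

(0.3271, -2.8230, -0.5472)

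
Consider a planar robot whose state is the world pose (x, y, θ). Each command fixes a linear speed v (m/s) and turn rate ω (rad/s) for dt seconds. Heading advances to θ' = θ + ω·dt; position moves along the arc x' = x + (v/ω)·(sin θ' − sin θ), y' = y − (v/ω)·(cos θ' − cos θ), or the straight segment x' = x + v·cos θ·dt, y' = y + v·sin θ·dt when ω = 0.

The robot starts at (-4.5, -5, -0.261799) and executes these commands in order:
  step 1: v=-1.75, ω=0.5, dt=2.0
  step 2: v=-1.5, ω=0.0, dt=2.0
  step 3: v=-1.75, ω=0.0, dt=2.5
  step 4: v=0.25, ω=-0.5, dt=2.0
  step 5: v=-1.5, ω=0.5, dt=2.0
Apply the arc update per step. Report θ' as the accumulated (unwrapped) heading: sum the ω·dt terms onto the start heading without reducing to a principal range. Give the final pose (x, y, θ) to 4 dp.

step 1: θ'=0.7382 (R=-3.5000) → pose (-7.7612, -5.7919, 0.7382)
step 2: θ'=0.7382 (straight) → pose (-9.9803, -7.8107, 0.7382)
step 3: θ'=0.7382 (straight) → pose (-13.2164, -10.7549, 0.7382)
step 4: θ'=-0.2618 (R=-0.5000) → pose (-12.7505, -10.6418, -0.2618)
step 5: θ'=0.7382 (R=-3.0000) → pose (-15.5458, -11.3205, 0.7382)

(-15.5458, -11.3205, 0.7382)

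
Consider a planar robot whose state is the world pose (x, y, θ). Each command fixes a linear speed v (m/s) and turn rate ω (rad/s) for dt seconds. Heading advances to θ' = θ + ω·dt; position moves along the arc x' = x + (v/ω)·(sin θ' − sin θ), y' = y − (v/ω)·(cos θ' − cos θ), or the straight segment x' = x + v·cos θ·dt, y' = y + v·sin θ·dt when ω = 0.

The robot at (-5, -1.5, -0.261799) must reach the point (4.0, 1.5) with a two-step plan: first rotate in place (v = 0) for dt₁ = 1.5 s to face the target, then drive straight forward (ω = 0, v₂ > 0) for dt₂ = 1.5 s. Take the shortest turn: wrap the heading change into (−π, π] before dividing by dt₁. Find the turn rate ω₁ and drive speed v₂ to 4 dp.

ω₁ = 0.3890, v₂ = 6.3246

heading to target = atan2(1.5−-1.5, 4−-5) = 0.3218
Δθ = wrap(0.3218 − -0.2618) = 0.5835; ω₁ = Δθ/dt₁ = 0.3890
distance = √((4−-5)² + (1.5−-1.5)²) = 9.4868; v₂ = distance/dt₂ = 6.3246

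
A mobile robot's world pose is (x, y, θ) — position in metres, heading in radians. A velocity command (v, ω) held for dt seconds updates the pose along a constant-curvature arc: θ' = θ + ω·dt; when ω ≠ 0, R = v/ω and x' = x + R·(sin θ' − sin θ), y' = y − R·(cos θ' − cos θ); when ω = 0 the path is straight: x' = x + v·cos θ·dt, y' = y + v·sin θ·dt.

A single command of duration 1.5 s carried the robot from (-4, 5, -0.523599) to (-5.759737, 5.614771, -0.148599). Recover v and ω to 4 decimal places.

Δθ = -0.148599 − -0.523599 = 0.375000
ω = Δθ/dt = 0.375000/1.5 = 0.2500
R = Δx/(sin θ' − sin θ) = -5.0000
v = R·ω = -5.0000·0.2500 = -1.2500

v = -1.2500, ω = 0.2500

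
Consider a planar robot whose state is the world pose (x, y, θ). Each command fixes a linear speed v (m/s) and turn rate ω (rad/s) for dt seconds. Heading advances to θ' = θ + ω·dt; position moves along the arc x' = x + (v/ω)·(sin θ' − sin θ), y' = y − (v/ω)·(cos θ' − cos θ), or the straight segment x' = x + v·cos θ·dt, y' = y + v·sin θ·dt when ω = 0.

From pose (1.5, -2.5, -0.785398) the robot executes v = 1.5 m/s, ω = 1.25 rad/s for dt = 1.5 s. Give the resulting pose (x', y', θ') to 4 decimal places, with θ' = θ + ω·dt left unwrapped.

(3.4123, -2.2069, 1.0896)

θ' = -0.7854 + 1.25·1.5 = 1.0896
R = v/ω = 1.5/1.25 = 1.2000
x' = 1.5 + 1.2000·(sin 1.0896 − sin -0.7854) = 3.4123
y' = -2.5 − 1.2000·(cos 1.0896 − cos -0.7854) = -2.2069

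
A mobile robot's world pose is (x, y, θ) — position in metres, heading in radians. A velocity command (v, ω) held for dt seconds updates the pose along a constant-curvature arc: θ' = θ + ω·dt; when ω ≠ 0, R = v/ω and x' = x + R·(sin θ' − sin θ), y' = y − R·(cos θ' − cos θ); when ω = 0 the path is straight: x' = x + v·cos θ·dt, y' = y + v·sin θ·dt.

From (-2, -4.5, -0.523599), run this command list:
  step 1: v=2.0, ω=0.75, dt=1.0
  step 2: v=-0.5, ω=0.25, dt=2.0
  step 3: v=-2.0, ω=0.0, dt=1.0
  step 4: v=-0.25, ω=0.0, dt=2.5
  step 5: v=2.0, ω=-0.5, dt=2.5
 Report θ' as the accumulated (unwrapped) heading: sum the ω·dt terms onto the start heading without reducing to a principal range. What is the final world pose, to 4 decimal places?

step 1: θ'=0.2264 (R=2.6667) → pose (-0.0681, -4.7892, 0.2264)
step 2: θ'=0.7264 (R=-2.0000) → pose (-0.9475, -5.2430, 0.7264)
step 3: θ'=0.7264 (straight) → pose (-2.4426, -6.5714, 0.7264)
step 4: θ'=0.7264 (straight) → pose (-2.9099, -6.9865, 0.7264)
step 5: θ'=-0.5236 (R=-4.0000) → pose (1.7469, -6.5127, -0.5236)

(1.7469, -6.5127, -0.5236)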